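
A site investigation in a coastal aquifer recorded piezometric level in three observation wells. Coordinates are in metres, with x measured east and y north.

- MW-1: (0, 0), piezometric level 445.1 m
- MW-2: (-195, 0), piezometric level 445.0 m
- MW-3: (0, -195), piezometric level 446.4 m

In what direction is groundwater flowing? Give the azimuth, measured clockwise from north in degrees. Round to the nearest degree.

∂h/∂x = (445.0 − 445.1) / (-195 − 0) = +0.0005128
∂h/∂y = (446.4 − 445.1) / (-195 − 0) = -0.006667
Flow direction (−∇h) has components (-0.0005128 E, +0.006667 N).
Azimuth = atan2(E, N) = atan2(-0.0005128, +0.006667) = 355.6° ≈ 356°.

356°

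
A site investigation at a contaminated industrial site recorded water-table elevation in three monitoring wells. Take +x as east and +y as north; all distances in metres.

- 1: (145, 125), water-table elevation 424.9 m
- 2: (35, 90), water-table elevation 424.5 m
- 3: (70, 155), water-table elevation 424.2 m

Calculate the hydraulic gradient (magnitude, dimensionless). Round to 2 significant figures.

0.010

Differences from 1: to 2 (Δx, Δy, Δh) = (-110, -35, -0.4); to 3 = (-75, 30, -0.7).
Solve a·Δx + b·Δy = Δh: det = (-110)·30 − (-75)·(-35) = -5925.
∂h/∂x = [(-0.4)·30 − (-0.7)·(-35)] / -5925 = +0.006160
∂h/∂y = [(-110)·(-0.7) − (-75)·(-0.4)] / -5925 = -0.007932
|∇h| = √(0.006160² + -0.007932²) = 0.01004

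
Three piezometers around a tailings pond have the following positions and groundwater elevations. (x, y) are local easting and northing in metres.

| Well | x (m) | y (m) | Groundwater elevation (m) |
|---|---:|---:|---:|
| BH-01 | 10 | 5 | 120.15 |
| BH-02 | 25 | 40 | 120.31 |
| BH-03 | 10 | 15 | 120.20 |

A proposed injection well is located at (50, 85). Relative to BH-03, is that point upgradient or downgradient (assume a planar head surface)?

upgradient

Taking BH-01 as reference: BH-02−BH-01 = (15, 35, +0.16); BH-03−BH-01 = (0, 10, +0.05).
Determinant of the coordinate differences = 15·10 − 0·35 = 150.
∂h/∂x = [(+0.16)·10 − (+0.05)·35] / 150 = -0.0010000
∂h/∂y = [15·(+0.05) − 0·(+0.16)] / 150 = +0.005000
Head at (50, 85) = 120.15 + (-0.0010000)·(40) + (+0.005000)·(80) = 120.51 m.
That is higher than the 120.20 m at BH-03, so the point is upgradient.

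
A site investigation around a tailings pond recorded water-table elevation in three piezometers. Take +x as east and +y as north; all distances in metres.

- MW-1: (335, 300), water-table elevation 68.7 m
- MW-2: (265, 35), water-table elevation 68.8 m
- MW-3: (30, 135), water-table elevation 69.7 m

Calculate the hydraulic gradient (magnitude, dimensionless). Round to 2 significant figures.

With h = a·x + b·y + c and MW-1 as origin, the differences give:
  (-70)·a + (-265)·b = +0.1
  (-305)·a + (-165)·b = +1.0
Eliminate b (×(-165) and ×(-265), subtract): -69275·a = 248.50 → a = ∂h/∂x = -0.003587
Back-substitute: b = ∂h/∂y = +0.0005702.
|∇h| = √(-0.003587² + 0.0005702²) = 0.003632

0.0036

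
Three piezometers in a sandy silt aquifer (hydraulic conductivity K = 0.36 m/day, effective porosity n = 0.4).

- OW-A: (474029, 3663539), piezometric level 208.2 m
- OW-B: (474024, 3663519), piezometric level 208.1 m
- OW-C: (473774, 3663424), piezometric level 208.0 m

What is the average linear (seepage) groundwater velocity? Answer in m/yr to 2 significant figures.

Three-point gradient (reference OW-A): Δ to OW-B = (-5, -20, -0.1), Δ to OW-C = (-255, -115, -0.2).
∂h/∂x = -0.001657, ∂h/∂y = +0.005414 (det = -4525).
|∇h| = √(-0.001657² + 0.005414²) = 0.005662
Seepage velocity v = K·i/n = 0.36 × 0.005662 / 0.4 = 0.005096 m/day = 1.861 m/yr.

1.9 m/yr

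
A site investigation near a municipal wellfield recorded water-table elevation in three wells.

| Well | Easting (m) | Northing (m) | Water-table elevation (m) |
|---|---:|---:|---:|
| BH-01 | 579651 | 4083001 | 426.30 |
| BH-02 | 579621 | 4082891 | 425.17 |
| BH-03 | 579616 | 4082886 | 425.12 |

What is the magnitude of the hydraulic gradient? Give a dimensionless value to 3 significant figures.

Differences from BH-01: to BH-02 (Δx, Δy, Δh) = (-30, -110, -1.13); to BH-03 = (-35, -115, -1.18).
Determinant of the coordinate differences = (-30)·(-115) − (-35)·(-110) = -400.
∂h/∂x = [(-1.13)·(-115) − (-1.18)·(-110)] / -400 = -0.0003750
∂h/∂y = [(-30)·(-1.18) − (-35)·(-1.13)] / -400 = +0.01037
|∇h| = √(-0.0003750² + 0.01037²) = 0.01038

0.0104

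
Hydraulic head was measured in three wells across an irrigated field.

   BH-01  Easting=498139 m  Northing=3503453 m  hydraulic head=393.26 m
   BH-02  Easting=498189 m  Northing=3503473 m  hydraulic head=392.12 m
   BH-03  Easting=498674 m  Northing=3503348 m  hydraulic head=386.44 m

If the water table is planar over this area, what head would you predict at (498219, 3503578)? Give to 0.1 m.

Taking BH-01 as reference: BH-02−BH-01 = (50, 20, -1.14); BH-03−BH-01 = (535, -105, -6.82).
Solve a·Δx + b·Δy = Δh: det = 50·(-105) − 535·20 = -15950.
∂h/∂x = [(-1.14)·(-105) − (-6.82)·20] / -15950 = -0.01606
∂h/∂y = [50·(-6.82) − 535·(-1.14)] / -15950 = -0.01686
h(498219, 3503578) = 393.26 + (-0.01606)·(80) + (-0.01686)·(125) = 393.26 -1.285 -2.107 = 389.868 m.

389.9 m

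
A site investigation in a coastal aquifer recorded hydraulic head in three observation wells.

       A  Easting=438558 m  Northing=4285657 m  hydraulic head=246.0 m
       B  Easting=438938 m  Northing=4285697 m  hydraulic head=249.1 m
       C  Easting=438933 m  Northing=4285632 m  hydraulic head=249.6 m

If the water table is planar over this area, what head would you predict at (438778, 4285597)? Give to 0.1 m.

Taking A as reference: B−A = (380, 40, +3.1); C−A = (375, -25, +3.6).
Solve a·Δx + b·Δy = Δh: det = 380·(-25) − 375·40 = -24500.
∂h/∂x = [(+3.1)·(-25) − (+3.6)·40] / -24500 = +0.009041
∂h/∂y = [380·(+3.6) − 375·(+3.1)] / -24500 = -0.008388
h(438778, 4285597) = 246.0 + (+0.009041)·(220) + (-0.008388)·(-60) = 246.0 +1.989 +0.503 = 248.492 m.

248.5 m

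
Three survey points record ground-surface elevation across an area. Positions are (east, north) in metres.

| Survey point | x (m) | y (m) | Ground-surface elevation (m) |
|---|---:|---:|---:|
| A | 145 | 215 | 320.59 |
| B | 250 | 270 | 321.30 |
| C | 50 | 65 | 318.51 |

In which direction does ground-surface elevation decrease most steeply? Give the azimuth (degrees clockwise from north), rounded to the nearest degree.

Differences from A: to B (Δx, Δy, Δh) = (105, 55, +0.71); to C = (-95, -150, -2.08).
Solve a·Δx + b·Δy = Δz: det = 105·(-150) − (-95)·55 = -10525.
∂z/∂x = [(+0.71)·(-150) − (-2.08)·55] / -10525 = -0.0007506
∂z/∂y = [105·(-2.08) − (-95)·(+0.71)] / -10525 = +0.01434
Steepest decrease is along −∇f: components (+0.0007506 E, -0.01434 N).
Azimuth = atan2(+0.0007506, -0.01434) = 177.0° ≈ 177°.

177°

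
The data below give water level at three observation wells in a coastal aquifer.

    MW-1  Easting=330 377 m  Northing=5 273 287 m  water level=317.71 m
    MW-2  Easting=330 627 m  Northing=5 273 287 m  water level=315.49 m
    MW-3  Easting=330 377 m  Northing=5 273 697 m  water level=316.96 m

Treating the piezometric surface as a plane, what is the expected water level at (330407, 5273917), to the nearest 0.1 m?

316.3 m

∂h/∂x = (315.49 − 317.71) / (330627 − 330377) = -0.008880
∂h/∂y = (316.96 − 317.71) / (5273697 − 5273287) = -0.001829
h(330407, 5273917) = 317.71 + (-0.008880)·(30) + (-0.001829)·(630) = 317.71 -0.266 -1.152 = 316.291 m.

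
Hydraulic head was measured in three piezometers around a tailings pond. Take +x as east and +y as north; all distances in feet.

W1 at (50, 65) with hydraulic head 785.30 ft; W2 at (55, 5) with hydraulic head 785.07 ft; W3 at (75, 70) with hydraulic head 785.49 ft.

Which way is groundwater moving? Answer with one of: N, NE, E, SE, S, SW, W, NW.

SW

Differences from W1: to W2 (Δx, Δy, Δh) = (5, -60, -0.23); to W3 = (25, 5, +0.19).
Determinant of the coordinate differences = 5·5 − 25·(-60) = 1525.
∂h/∂x = [(-0.23)·5 − (+0.19)·(-60)] / 1525 = +0.006721
∂h/∂y = [5·(+0.19) − 25·(-0.23)] / 1525 = +0.004393
Flow = −∇h = (-0.006721 east, -0.004393 north), which points southwest.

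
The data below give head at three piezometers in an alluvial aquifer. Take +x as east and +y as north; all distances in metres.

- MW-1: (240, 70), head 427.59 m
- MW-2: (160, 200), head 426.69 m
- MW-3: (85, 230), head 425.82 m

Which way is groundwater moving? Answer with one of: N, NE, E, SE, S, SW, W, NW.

With h = a·x + b·y + c and MW-1 as origin, the differences give:
  (-80)·a + 130·b = -0.90
  (-155)·a + 160·b = -1.77
Eliminate b (×160 and ×130, subtract): 7350·a = 86.100 → a = ∂h/∂x = +0.01171
Back-substitute: b = ∂h/∂y = +0.0002857.
Flow = −∇h = (-0.01171 east, -0.0002857 north), which points west.

W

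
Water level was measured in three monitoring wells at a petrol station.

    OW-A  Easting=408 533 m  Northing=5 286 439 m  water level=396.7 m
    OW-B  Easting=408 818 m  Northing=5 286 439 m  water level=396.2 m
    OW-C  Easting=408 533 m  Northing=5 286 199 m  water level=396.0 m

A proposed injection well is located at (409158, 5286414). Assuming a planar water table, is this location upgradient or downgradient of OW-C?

∂h/∂x = (396.2 − 396.7) / (408818 − 408533) = -0.001754
∂h/∂y = (396.0 − 396.7) / (5286199 − 5286439) = +0.002917
Head at (409158, 5286414) = 396.7 + (-0.001754)·(625) + (+0.002917)·(-25) = 395.53 m.
That is lower than the 396.0 m at OW-C, so the point is downgradient.

downgradient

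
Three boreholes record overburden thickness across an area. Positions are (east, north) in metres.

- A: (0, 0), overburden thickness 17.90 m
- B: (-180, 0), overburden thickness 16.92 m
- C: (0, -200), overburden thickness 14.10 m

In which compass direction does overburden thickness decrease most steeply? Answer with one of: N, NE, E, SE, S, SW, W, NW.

∂d/∂x = (16.92 − 17.90) / (-180 − 0) = +0.005444
∂d/∂y = (14.10 − 17.90) / (-200 − 0) = +0.01900
Steepest decrease is along −∇f = (-0.005444 E, -0.01900 N) → south.

S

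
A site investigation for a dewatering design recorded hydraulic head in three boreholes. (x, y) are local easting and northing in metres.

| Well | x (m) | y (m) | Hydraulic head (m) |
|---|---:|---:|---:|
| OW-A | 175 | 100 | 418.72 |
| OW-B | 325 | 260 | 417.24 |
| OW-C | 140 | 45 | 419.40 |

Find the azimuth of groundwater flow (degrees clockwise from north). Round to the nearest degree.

Differences from OW-A: to OW-B (Δx, Δy, Δh) = (150, 160, -1.48); to OW-C = (-35, -55, +0.68).
Solve a·Δx + b·Δy = Δh: det = 150·(-55) − (-35)·160 = -2650.
∂h/∂x = [(-1.48)·(-55) − (+0.68)·160] / -2650 = +0.01034
∂h/∂y = [150·(+0.68) − (-35)·(-1.48)] / -2650 = -0.01894
Flow direction (−∇h) has components (-0.01034 E, +0.01894 N).
Azimuth = atan2(E, N) = atan2(-0.01034, +0.01894) = 331.4° ≈ 331°.

331°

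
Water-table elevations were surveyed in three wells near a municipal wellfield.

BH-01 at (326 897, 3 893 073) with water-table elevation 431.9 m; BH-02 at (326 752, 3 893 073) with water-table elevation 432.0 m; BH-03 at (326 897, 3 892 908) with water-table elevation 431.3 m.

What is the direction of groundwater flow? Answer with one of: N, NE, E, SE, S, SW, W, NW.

S

∂h/∂x = (432.0 − 431.9) / (326752 − 326897) = -0.0006897
∂h/∂y = (431.3 − 431.9) / (3892908 − 3893073) = +0.003636
Flow = −∇h = (+0.0006897 east, -0.003636 north), which points south.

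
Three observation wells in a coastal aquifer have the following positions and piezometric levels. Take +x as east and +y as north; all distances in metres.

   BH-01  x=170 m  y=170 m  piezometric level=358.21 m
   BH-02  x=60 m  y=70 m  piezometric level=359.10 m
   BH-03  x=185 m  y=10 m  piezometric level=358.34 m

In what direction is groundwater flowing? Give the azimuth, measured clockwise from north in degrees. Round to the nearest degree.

Taking BH-01 as reference: BH-02−BH-01 = (-110, -100, +0.89); BH-03−BH-01 = (15, -160, +0.13).
Solve a·Δx + b·Δy = Δh: det = (-110)·(-160) − 15·(-100) = 19100.
∂h/∂x = [(+0.89)·(-160) − (+0.13)·(-100)] / 19100 = -0.006775
∂h/∂y = [(-110)·(+0.13) − 15·(+0.89)] / 19100 = -0.001448
Flow direction (−∇h) has components (+0.006775 E, +0.001448 N).
Azimuth = atan2(E, N) = atan2(+0.006775, +0.001448) = 77.9° ≈ 078°.

078°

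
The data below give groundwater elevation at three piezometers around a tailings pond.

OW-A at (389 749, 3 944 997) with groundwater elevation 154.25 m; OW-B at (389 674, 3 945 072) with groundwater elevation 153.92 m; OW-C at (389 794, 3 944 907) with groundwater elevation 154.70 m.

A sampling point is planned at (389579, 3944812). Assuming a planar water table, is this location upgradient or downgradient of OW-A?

upgradient

Taking OW-A as reference: OW-B−OW-A = (-75, 75, -0.33); OW-C−OW-A = (45, -90, +0.45).
Solve a·Δx + b·Δy = Δh: det = (-75)·(-90) − 45·75 = 3375.
∂h/∂x = [(-0.33)·(-90) − (+0.45)·75] / 3375 = -0.001200
∂h/∂y = [(-75)·(+0.45) − 45·(-0.33)] / 3375 = -0.005600
Head at (389579, 3944812) = 154.25 + (-0.001200)·(-170) + (-0.005600)·(-185) = 155.49 m.
That is higher than the 154.25 m at OW-A, so the point is upgradient.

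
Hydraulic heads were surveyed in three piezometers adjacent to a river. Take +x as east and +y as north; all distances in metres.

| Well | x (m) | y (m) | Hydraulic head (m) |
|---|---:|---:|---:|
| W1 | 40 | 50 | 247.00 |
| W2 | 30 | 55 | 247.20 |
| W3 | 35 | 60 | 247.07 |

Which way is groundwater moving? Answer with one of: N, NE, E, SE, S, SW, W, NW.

E

With h = a·x + b·y + c and W1 as origin, the differences give:
  (-10)·a + 5·b = +0.20
  (-5)·a + 10·b = +0.07
Eliminate b (×10 and ×5, subtract): -75·a = 1.650 → a = ∂h/∂x = -0.02200
Back-substitute: b = ∂h/∂y = -0.004000.
Flow = −∇h = (+0.02200 east, +0.004000 north), which points east.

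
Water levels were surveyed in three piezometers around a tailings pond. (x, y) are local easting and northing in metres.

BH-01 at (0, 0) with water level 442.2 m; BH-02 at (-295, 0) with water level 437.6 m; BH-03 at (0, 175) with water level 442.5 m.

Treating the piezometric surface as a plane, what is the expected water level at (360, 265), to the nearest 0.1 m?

∂h/∂x = (437.6 − 442.2) / (-295 − 0) = +0.01559
∂h/∂y = (442.5 − 442.2) / (175 − 0) = +0.001714
h(360, 265) = 442.2 + (+0.01559)·(360) + (+0.001714)·(265) = 442.2 +5.614 +0.454 = 448.268 m.

448.3 m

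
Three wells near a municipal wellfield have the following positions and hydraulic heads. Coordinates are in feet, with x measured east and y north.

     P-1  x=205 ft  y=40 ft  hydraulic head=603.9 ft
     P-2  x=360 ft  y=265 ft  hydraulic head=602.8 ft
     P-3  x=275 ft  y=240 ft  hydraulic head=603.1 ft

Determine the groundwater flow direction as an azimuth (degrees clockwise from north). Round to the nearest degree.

040°

Three-point gradient (reference P-1): Δ to P-2 = (155, 225, -1.1), Δ to P-3 = (70, 200, -0.8).
∂h/∂x = -0.002623, ∂h/∂y = -0.003082 (det = 15250).
Flow direction (−∇h) has components (+0.002623 E, +0.003082 N).
Azimuth = atan2(E, N) = atan2(+0.002623, +0.003082) = 40.4° ≈ 040°.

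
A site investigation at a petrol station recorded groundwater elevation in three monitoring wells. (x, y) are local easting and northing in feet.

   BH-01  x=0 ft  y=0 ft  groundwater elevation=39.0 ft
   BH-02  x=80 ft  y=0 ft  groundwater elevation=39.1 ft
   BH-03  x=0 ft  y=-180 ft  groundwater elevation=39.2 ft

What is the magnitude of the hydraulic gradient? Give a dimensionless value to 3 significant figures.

0.00167

∂h/∂x = (39.1 − 39.0) / (80 − 0) = +0.001250
∂h/∂y = (39.2 − 39.0) / (-180 − 0) = -0.001111
|∇h| = √(0.001250² + -0.001111²) = 0.001672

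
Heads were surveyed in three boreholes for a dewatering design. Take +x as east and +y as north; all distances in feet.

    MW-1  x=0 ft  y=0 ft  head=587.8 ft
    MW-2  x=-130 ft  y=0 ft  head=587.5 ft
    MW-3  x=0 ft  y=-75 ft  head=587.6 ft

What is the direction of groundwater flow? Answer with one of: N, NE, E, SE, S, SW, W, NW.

∂h/∂x = (587.5 − 587.8) / (-130 − 0) = +0.002308
∂h/∂y = (587.6 − 587.8) / (-75 − 0) = +0.002667
Flow = −∇h = (-0.002308 east, -0.002667 north), which points southwest.

SW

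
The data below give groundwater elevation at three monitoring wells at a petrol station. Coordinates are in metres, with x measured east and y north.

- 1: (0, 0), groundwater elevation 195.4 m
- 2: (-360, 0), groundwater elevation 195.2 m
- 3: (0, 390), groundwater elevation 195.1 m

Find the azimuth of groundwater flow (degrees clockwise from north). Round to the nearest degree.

∂h/∂x = (195.2 − 195.4) / (-360 − 0) = +0.0005556
∂h/∂y = (195.1 − 195.4) / (390 − 0) = -0.0007692
Flow direction (−∇h) has components (-0.0005556 E, +0.0007692 N).
Azimuth = atan2(E, N) = atan2(-0.0005556, +0.0007692) = 324.2° ≈ 324°.

324°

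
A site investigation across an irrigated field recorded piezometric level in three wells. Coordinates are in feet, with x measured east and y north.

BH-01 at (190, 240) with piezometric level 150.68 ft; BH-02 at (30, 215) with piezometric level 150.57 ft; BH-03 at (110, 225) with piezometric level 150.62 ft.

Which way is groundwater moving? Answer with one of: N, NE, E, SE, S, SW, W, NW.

S

With h = a·x + b·y + c and BH-01 as origin, the differences give:
  (-160)·a + (-25)·b = -0.11
  (-80)·a + (-15)·b = -0.06
Eliminate b (×(-15) and ×(-25), subtract): 400·a = 0.150 → a = ∂h/∂x = +0.0003750
Back-substitute: b = ∂h/∂y = +0.002000.
Flow = −∇h = (-0.0003750 east, -0.002000 north), which points south.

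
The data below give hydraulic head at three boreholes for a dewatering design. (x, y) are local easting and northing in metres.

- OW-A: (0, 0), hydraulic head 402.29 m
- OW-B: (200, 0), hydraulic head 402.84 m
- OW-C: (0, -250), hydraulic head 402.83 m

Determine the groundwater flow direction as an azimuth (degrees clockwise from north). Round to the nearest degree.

∂h/∂x = (402.84 − 402.29) / (200 − 0) = +0.002750
∂h/∂y = (402.83 − 402.29) / (-250 − 0) = -0.002160
Flow direction (−∇h) has components (-0.002750 E, +0.002160 N).
Azimuth = atan2(E, N) = atan2(-0.002750, +0.002160) = 308.1° ≈ 308°.

308°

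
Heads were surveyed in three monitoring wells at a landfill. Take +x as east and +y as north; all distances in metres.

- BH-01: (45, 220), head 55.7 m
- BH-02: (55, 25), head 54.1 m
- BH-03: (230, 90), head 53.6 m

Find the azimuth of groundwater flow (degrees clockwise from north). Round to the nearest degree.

Differences from BH-01: to BH-02 (Δx, Δy, Δh) = (10, -195, -1.6); to BH-03 = (185, -130, -2.1).
Determinant of the coordinate differences = 10·(-130) − 185·(-195) = 34775.
∂h/∂x = [(-1.6)·(-130) − (-2.1)·(-195)] / 34775 = -0.005794
∂h/∂y = [10·(-2.1) − 185·(-1.6)] / 34775 = +0.007908
Flow direction (−∇h) has components (+0.005794 E, -0.007908 N).
Azimuth = atan2(E, N) = atan2(+0.005794, -0.007908) = 143.8° ≈ 144°.

144°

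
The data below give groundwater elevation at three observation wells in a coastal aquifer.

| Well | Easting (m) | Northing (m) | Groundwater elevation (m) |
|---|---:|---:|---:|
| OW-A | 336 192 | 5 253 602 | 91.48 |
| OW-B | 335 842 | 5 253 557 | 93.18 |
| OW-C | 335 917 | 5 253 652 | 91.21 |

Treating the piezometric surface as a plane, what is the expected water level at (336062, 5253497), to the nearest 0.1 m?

With h = a·x + b·y + c and OW-A as origin, the differences give:
  (-350)·a + (-45)·b = +1.70
  (-275)·a + 50·b = -0.27
Eliminate b (×50 and ×(-45), subtract): -29875·a = 72.850 → a = ∂h/∂x = -0.002438
Back-substitute: b = ∂h/∂y = -0.01881.
h(336062, 5253497) = 91.48 + (-0.002438)·(-130) + (-0.01881)·(-105) = 91.48 +0.317 +1.975 = 93.772 m.

93.8 m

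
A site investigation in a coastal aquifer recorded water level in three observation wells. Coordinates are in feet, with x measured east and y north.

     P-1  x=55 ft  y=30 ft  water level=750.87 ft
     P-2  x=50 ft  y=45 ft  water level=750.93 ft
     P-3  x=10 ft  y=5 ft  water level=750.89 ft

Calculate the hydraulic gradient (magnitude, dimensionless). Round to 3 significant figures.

Differences from P-1: to P-2 (Δx, Δy, Δh) = (-5, 15, +0.06); to P-3 = (-45, -25, +0.02).
Solve a·Δx + b·Δy = Δh: det = (-5)·(-25) − (-45)·15 = 800.
∂h/∂x = [(+0.06)·(-25) − (+0.02)·15] / 800 = -0.002250
∂h/∂y = [(-5)·(+0.02) − (-45)·(+0.06)] / 800 = +0.003250
|∇h| = √(-0.002250² + 0.003250²) = 0.003953

0.00395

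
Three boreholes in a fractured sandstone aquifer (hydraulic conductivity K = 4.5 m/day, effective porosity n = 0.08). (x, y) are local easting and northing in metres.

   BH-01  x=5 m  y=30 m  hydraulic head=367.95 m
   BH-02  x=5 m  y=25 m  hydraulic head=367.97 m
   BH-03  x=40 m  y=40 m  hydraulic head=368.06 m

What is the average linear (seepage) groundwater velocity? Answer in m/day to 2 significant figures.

Three-point gradient (reference BH-01): Δ to BH-02 = (0, -5, +0.02), Δ to BH-03 = (35, 10, +0.11).
∂h/∂x = +0.004286, ∂h/∂y = -0.004000 (det = 175).
|∇h| = √(0.004286² + -0.004000²) = 0.005863
Seepage velocity v = K·i/n = 4.5 × 0.005863 / 0.08 = 0.3298 m/day.

0.33 m/day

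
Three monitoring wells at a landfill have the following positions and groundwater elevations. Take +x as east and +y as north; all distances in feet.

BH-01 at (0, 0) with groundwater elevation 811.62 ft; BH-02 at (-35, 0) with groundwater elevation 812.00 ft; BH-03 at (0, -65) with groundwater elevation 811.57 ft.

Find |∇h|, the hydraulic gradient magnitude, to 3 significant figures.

0.0109

∂h/∂x = (812.00 − 811.62) / (-35 − 0) = -0.01086
∂h/∂y = (811.57 − 811.62) / (-65 − 0) = +0.0007692
|∇h| = √(-0.01086² + 0.0007692²) = 0.01089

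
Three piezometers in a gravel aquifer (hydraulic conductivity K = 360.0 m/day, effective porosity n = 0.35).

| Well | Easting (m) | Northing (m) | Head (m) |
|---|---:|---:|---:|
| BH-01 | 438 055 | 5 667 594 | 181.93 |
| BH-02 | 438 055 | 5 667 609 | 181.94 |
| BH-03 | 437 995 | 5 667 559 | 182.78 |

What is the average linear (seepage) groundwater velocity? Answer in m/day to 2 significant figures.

15 m/day

Differences from BH-01: to BH-02 (Δx, Δy, Δh) = (0, 15, +0.01); to BH-03 = (-60, -35, +0.85).
Solve a·Δx + b·Δy = Δh: det = 0·(-35) − (-60)·15 = 900.
∂h/∂x = [(+0.01)·(-35) − (+0.85)·15] / 900 = -0.01456
∂h/∂y = [0·(+0.85) − (-60)·(+0.01)] / 900 = +0.0006667
|∇h| = √(-0.01456² + 0.0006667²) = 0.01458
Seepage velocity v = K·i/n = 360.0 × 0.01458 / 0.35 = 15 m/day.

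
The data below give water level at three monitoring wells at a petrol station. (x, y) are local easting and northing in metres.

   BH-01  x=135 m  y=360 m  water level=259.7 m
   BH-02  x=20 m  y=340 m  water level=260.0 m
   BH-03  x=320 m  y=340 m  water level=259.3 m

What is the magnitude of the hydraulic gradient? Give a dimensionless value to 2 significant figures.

With h = a·x + b·y + c and BH-01 as origin, the differences give:
  (-115)·a + (-20)·b = +0.3
  185·a + (-20)·b = -0.4
Eliminate b (×(-20) and ×(-20), subtract): 6000·a = -14.00 → a = ∂h/∂x = -0.002333
Back-substitute: b = ∂h/∂y = -0.001583.
|∇h| = √(-0.002333² + -0.001583²) = 0.002819

0.0028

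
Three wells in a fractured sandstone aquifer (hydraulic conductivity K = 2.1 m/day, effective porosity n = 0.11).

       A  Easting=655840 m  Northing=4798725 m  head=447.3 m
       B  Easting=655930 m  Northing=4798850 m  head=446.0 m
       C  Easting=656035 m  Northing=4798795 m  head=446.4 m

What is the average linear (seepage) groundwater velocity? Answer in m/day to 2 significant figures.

Taking A as reference: B−A = (90, 125, -1.3); C−A = (195, 70, -0.9).
Solve a·Δx + b·Δy = Δh: det = 90·70 − 195·125 = -18075.
∂h/∂x = [(-1.3)·70 − (-0.9)·125] / -18075 = -0.001189
∂h/∂y = [90·(-0.9) − 195·(-1.3)] / -18075 = -0.009544
|∇h| = √(-0.001189² + -0.009544²) = 0.009618
Seepage velocity v = K·i/n = 2.1 × 0.009618 / 0.11 = 0.1836 m/day.

0.18 m/day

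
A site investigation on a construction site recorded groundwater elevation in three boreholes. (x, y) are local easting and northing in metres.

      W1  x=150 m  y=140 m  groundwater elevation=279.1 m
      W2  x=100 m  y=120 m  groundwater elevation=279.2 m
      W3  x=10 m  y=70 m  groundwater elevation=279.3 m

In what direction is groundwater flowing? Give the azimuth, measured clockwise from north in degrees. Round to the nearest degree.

Taking W1 as reference: W2−W1 = (-50, -20, +0.1); W3−W1 = (-140, -70, +0.2).
Solve a·Δx + b·Δy = Δh: det = (-50)·(-70) − (-140)·(-20) = 700.
∂h/∂x = [(+0.1)·(-70) − (+0.2)·(-20)] / 700 = -0.004286
∂h/∂y = [(-50)·(+0.2) − (-140)·(+0.1)] / 700 = +0.005714
Flow direction (−∇h) has components (+0.004286 E, -0.005714 N).
Azimuth = atan2(E, N) = atan2(+0.004286, -0.005714) = 143.1° ≈ 143°.

143°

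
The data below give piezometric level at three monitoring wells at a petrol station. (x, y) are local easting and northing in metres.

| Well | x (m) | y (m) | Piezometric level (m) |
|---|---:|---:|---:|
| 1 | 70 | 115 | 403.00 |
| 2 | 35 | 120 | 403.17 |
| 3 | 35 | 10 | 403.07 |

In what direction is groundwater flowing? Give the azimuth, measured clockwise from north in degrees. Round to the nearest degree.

Taking 1 as reference: 2−1 = (-35, 5, +0.17); 3−1 = (-35, -105, +0.07).
Solve a·Δx + b·Δy = Δh: det = (-35)·(-105) − (-35)·5 = 3850.
∂h/∂x = [(+0.17)·(-105) − (+0.07)·5] / 3850 = -0.004727
∂h/∂y = [(-35)·(+0.07) − (-35)·(+0.17)] / 3850 = +0.0009091
Flow direction (−∇h) has components (+0.004727 E, -0.0009091 N).
Azimuth = atan2(E, N) = atan2(+0.004727, -0.0009091) = 100.9° ≈ 101°.

101°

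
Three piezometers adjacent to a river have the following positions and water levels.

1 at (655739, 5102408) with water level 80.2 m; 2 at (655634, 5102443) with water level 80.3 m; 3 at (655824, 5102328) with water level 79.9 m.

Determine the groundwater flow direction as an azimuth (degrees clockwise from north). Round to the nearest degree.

186°

With h = a·x + b·y + c and 1 as origin, the differences give:
  (-105)·a + 35·b = +0.1
  85·a + (-80)·b = -0.3
Eliminate b (×(-80) and ×35, subtract): 5425·a = 2.50 → a = ∂h/∂x = +0.0004608
Back-substitute: b = ∂h/∂y = +0.004240.
Flow direction (−∇h) has components (-0.0004608 E, -0.004240 N).
Azimuth = atan2(E, N) = atan2(-0.0004608, -0.004240) = 186.2° ≈ 186°.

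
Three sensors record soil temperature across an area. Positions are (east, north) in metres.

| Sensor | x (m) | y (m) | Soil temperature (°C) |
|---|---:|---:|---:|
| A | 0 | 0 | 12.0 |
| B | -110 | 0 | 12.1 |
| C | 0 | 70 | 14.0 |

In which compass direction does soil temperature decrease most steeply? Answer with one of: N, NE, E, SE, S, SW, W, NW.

S

∂T/∂x = (12.1 − 12.0) / (-110 − 0) = -0.0009091
∂T/∂y = (14.0 − 12.0) / (70 − 0) = +0.02857
Steepest decrease is along −∇f = (+0.0009091 E, -0.02857 N) → south.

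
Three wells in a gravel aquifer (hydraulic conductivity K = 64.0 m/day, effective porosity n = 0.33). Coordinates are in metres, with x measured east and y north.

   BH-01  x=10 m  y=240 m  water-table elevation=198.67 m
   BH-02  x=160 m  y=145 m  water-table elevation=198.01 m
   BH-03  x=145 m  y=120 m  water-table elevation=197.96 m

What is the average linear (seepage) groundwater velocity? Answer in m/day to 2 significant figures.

0.79 m/day

Differences from BH-01: to BH-02 (Δx, Δy, Δh) = (150, -95, -0.66); to BH-03 = (135, -120, -0.71).
Solve a·Δx + b·Δy = Δh: det = 150·(-120) − 135·(-95) = -5175.
∂h/∂x = [(-0.66)·(-120) − (-0.71)·(-95)] / -5175 = -0.002271
∂h/∂y = [150·(-0.71) − 135·(-0.66)] / -5175 = +0.003362
|∇h| = √(-0.002271² + 0.003362²) = 0.004057
Seepage velocity v = K·i/n = 64.0 × 0.004057 / 0.33 = 0.7868 m/day.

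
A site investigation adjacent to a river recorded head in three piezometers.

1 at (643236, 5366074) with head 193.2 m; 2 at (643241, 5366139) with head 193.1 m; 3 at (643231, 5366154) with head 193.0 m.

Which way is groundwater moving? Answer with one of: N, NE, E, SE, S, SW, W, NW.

Differences from 1: to 2 (Δx, Δy, Δh) = (5, 65, -0.1); to 3 = (-5, 80, -0.2).
Solve a·Δx + b·Δy = Δh: det = 5·80 − (-5)·65 = 725.
∂h/∂x = [(-0.1)·80 − (-0.2)·65] / 725 = +0.006897
∂h/∂y = [5·(-0.2) − (-5)·(-0.1)] / 725 = -0.002069
Flow = −∇h = (-0.006897 east, +0.002069 north), which points west.

W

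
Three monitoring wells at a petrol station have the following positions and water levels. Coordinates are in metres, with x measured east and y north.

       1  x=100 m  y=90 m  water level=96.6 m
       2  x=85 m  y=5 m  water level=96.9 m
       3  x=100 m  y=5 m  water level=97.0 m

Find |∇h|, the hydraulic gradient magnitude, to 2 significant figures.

0.0082

Taking 1 as reference: 2−1 = (-15, -85, +0.3); 3−1 = (0, -85, +0.4).
Solve a·Δx + b·Δy = Δh: det = (-15)·(-85) − 0·(-85) = 1275.
∂h/∂x = [(+0.3)·(-85) − (+0.4)·(-85)] / 1275 = +0.006667
∂h/∂y = [(-15)·(+0.4) − 0·(+0.3)] / 1275 = -0.004706
|∇h| = √(0.006667² + -0.004706²) = 0.008161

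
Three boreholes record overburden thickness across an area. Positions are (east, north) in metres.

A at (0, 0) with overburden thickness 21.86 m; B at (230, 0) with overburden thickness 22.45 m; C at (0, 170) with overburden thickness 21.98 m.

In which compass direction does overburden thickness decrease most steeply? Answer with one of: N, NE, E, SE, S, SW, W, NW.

∂d/∂x = (22.45 − 21.86) / (230 − 0) = +0.002565
∂d/∂y = (21.98 − 21.86) / (170 − 0) = +0.0007059
Steepest decrease is along −∇f = (-0.002565 E, -0.0007059 N) → west.

W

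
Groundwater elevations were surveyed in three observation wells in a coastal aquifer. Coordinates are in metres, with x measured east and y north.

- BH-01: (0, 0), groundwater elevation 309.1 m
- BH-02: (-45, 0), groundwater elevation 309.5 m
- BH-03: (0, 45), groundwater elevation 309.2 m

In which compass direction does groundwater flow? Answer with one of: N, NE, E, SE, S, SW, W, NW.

∂h/∂x = (309.5 − 309.1) / (-45 − 0) = -0.008889
∂h/∂y = (309.2 − 309.1) / (45 − 0) = +0.002222
Flow = −∇h = (+0.008889 east, -0.002222 north), which points east.

E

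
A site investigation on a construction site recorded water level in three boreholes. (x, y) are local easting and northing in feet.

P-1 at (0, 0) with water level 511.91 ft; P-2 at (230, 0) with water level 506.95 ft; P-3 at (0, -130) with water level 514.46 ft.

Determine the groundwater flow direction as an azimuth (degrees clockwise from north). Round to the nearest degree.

∂h/∂x = (506.95 − 511.91) / (230 − 0) = -0.02157
∂h/∂y = (514.46 − 511.91) / (-130 − 0) = -0.01962
Flow direction (−∇h) has components (+0.02157 E, +0.01962 N).
Azimuth = atan2(E, N) = atan2(+0.02157, +0.01962) = 47.7° ≈ 048°.

048°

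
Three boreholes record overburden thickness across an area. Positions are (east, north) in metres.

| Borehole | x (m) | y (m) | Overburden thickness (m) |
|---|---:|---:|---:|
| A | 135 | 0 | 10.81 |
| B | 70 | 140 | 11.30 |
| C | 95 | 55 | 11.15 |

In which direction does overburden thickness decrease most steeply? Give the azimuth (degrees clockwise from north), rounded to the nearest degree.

083°

Taking A as reference: B−A = (-65, 140, +0.49); C−A = (-40, 55, +0.34).
Determinant of the coordinate differences = (-65)·55 − (-40)·140 = 2025.
∂d/∂x = [(+0.49)·55 − (+0.34)·140] / 2025 = -0.01020
∂d/∂y = [(-65)·(+0.34) − (-40)·(+0.49)] / 2025 = -0.001235
Steepest decrease is along −∇f: components (+0.01020 E, +0.001235 N).
Azimuth = atan2(+0.01020, +0.001235) = 83.1° ≈ 083°.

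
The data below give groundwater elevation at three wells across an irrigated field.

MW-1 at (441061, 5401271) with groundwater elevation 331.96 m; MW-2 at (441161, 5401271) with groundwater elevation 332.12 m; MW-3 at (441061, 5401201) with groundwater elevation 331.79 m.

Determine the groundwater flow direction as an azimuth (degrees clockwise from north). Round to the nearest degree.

213°

∂h/∂x = (332.12 − 331.96) / (441161 − 441061) = +0.001600
∂h/∂y = (331.79 − 331.96) / (5401201 − 5401271) = +0.002429
Flow direction (−∇h) has components (-0.001600 E, -0.002429 N).
Azimuth = atan2(E, N) = atan2(-0.001600, -0.002429) = 213.4° ≈ 213°.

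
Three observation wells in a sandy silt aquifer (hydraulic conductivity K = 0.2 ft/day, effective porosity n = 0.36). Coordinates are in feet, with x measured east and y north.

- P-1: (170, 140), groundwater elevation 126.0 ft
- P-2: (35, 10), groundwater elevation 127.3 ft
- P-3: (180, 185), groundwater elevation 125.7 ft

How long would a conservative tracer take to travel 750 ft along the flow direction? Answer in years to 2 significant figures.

520 years

Differences from P-1: to P-2 (Δx, Δy, Δh) = (-135, -130, +1.3); to P-3 = (10, 45, -0.3).
Determinant of the coordinate differences = (-135)·45 − 10·(-130) = -4775.
∂h/∂x = [(+1.3)·45 − (-0.3)·(-130)] / -4775 = -0.004084
∂h/∂y = [(-135)·(-0.3) − 10·(+1.3)] / -4775 = -0.005759
|∇h| = √(-0.004084² + -0.005759²) = 0.00706
Seepage velocity v = K·i/n = 0.2 × 0.00706 / 0.36 = 0.003922 ft/day.
t = 750 / 0.003922 = 1.912e+05 days = 523 years.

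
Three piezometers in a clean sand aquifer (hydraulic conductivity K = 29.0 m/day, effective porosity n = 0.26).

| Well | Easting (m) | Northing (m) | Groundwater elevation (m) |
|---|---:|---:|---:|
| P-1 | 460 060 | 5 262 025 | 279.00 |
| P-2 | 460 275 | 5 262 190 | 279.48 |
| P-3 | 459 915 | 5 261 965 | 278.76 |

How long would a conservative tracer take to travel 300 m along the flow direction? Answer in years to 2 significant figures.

3.9 years

Differences from P-1: to P-2 (Δx, Δy, Δh) = (215, 165, +0.48); to P-3 = (-145, -60, -0.24).
Determinant of the coordinate differences = 215·(-60) − (-145)·165 = 11025.
∂h/∂x = [(+0.48)·(-60) − (-0.24)·165] / 11025 = +0.0009796
∂h/∂y = [215·(-0.24) − (-145)·(+0.48)] / 11025 = +0.001633
|∇h| = √(0.0009796² + 0.001633²) = 0.001904
Seepage velocity v = K·i/n = 29.0 × 0.001904 / 0.26 = 0.2124 m/day.
t = 300 / 0.2124 = 1412 days = 3.87 years.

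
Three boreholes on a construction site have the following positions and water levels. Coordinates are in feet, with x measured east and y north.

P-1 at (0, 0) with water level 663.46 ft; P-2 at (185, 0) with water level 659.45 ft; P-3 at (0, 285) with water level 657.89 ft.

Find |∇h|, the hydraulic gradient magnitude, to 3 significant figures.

∂h/∂x = (659.45 − 663.46) / (185 − 0) = -0.02168
∂h/∂y = (657.89 − 663.46) / (285 − 0) = -0.01954
|∇h| = √(-0.02168² + -0.01954²) = 0.02919

0.0292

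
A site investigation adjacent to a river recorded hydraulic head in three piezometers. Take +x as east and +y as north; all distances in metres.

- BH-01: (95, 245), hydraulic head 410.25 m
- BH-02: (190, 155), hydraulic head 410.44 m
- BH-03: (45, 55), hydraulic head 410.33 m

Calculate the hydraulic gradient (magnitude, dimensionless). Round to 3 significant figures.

Taking BH-01 as reference: BH-02−BH-01 = (95, -90, +0.19); BH-03−BH-01 = (-50, -190, +0.08).
Determinant of the coordinate differences = 95·(-190) − (-50)·(-90) = -22550.
∂h/∂x = [(+0.19)·(-190) − (+0.08)·(-90)] / -22550 = +0.001282
∂h/∂y = [95·(+0.08) − (-50)·(+0.19)] / -22550 = -0.0007583
|∇h| = √(0.001282² + -0.0007583²) = 0.001489

0.00149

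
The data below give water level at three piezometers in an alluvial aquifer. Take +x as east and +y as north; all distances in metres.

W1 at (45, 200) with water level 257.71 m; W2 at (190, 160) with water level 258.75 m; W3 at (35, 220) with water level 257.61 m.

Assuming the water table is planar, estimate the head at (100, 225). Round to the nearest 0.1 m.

Three-point gradient (reference W1): Δ to W2 = (145, -40, +1.04), Δ to W3 = (-10, 20, -0.10).
∂h/∂x = +0.006720, ∂h/∂y = -0.001640 (det = 2500).
h(100, 225) = 257.71 + (+0.006720)·(55) + (-0.001640)·(25) = 257.71 +0.370 -0.041 = 258.039 m.

258.0 m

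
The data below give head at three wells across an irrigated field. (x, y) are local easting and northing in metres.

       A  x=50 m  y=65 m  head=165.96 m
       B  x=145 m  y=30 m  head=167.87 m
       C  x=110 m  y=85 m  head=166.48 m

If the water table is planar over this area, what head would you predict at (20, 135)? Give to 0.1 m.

164.4 m

With h = a·x + b·y + c and A as origin, the differences give:
  95·a + (-35)·b = +1.91
  60·a + 20·b = +0.52
Eliminate b (×20 and ×(-35), subtract): 4000·a = 56.400 → a = ∂h/∂x = +0.01410
Back-substitute: b = ∂h/∂y = -0.01630.
h(20, 135) = 165.96 + (+0.01410)·(-30) + (-0.01630)·(70) = 165.96 -0.423 -1.141 = 164.396 m.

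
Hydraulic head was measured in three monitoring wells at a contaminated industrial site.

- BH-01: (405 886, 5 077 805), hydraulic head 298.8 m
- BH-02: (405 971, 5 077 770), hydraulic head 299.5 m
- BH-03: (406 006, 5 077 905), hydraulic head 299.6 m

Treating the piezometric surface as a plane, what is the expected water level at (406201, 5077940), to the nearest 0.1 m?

301.1 m

Taking BH-01 as reference: BH-02−BH-01 = (85, -35, +0.7); BH-03−BH-01 = (120, 100, +0.8).
Determinant of the coordinate differences = 85·100 − 120·(-35) = 12700.
∂h/∂x = [(+0.7)·100 − (+0.8)·(-35)] / 12700 = +0.007717
∂h/∂y = [85·(+0.8) − 120·(+0.7)] / 12700 = -0.001260
h(406201, 5077940) = 298.8 + (+0.007717)·(315) + (-0.001260)·(135) = 298.8 +2.431 -0.170 = 301.061 m.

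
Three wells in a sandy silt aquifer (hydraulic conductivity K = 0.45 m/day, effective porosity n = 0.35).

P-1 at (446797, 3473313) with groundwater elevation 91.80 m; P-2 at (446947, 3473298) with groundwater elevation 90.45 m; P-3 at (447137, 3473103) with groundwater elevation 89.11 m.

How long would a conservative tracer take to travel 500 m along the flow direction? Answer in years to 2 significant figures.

110 years

Taking P-1 as reference: P-2−P-1 = (150, -15, -1.35); P-3−P-1 = (340, -210, -2.69).
Solve a·Δx + b·Δy = Δh: det = 150·(-210) − 340·(-15) = -26400.
∂h/∂x = [(-1.35)·(-210) − (-2.69)·(-15)] / -26400 = -0.009210
∂h/∂y = [150·(-2.69) − 340·(-1.35)] / -26400 = -0.002102
|∇h| = √(-0.009210² + -0.002102²) = 0.009447
Seepage velocity v = K·i/n = 0.45 × 0.009447 / 0.35 = 0.01215 m/day.
t = 500 / 0.01215 = 4.115e+04 days = 113 years.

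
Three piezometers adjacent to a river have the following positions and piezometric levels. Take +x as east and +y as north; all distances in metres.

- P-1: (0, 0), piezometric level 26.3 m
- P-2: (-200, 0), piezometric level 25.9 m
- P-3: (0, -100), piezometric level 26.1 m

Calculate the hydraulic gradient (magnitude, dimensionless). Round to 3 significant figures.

∂h/∂x = (25.9 − 26.3) / (-200 − 0) = +0.002000
∂h/∂y = (26.1 − 26.3) / (-100 − 0) = +0.002000
|∇h| = √(0.002000² + 0.002000²) = 0.002828

0.00283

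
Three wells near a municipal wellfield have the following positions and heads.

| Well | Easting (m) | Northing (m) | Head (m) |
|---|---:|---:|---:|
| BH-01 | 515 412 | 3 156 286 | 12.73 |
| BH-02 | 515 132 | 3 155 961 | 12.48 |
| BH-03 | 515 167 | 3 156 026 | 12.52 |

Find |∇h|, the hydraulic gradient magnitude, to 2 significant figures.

0.00060

Taking BH-01 as reference: BH-02−BH-01 = (-280, -325, -0.25); BH-03−BH-01 = (-245, -260, -0.21).
Solve a·Δx + b·Δy = Δh: det = (-280)·(-260) − (-245)·(-325) = -6825.
∂h/∂x = [(-0.25)·(-260) − (-0.21)·(-325)] / -6825 = +0.0004762
∂h/∂y = [(-280)·(-0.21) − (-245)·(-0.25)] / -6825 = +0.0003590
|∇h| = √(0.0004762² + 0.0003590²) = 0.0005964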